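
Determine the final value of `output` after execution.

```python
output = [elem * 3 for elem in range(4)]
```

Let's trace through this code step by step.

Initialize: output = [elem * 3 for elem in range(4)]

After execution: output = [0, 3, 6, 9]
[0, 3, 6, 9]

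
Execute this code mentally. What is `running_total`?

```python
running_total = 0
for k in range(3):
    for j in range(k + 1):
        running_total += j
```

Let's trace through this code step by step.

Initialize: running_total = 0
Entering loop: for k in range(3):

After execution: running_total = 4
4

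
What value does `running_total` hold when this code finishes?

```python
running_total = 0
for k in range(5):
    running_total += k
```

Let's trace through this code step by step.

Initialize: running_total = 0
Entering loop: for k in range(5):

After execution: running_total = 10
10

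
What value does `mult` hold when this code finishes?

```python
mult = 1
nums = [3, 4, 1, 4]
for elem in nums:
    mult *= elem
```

Let's trace through this code step by step.

Initialize: mult = 1
Initialize: nums = [3, 4, 1, 4]
Entering loop: for elem in nums:

After execution: mult = 48
48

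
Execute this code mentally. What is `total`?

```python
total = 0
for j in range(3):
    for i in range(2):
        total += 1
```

Let's trace through this code step by step.

Initialize: total = 0
Entering loop: for j in range(3):

After execution: total = 6
6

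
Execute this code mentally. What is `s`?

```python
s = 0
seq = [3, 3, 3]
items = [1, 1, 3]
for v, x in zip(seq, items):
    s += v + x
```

Let's trace through this code step by step.

Initialize: s = 0
Initialize: seq = [3, 3, 3]
Initialize: items = [1, 1, 3]
Entering loop: for v, x in zip(seq, items):

After execution: s = 14
14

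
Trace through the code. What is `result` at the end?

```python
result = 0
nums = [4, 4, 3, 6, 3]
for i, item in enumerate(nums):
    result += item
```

Let's trace through this code step by step.

Initialize: result = 0
Initialize: nums = [4, 4, 3, 6, 3]
Entering loop: for i, item in enumerate(nums):

After execution: result = 20
20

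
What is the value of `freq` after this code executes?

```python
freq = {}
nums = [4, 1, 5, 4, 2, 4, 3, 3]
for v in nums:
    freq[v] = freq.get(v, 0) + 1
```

Let's trace through this code step by step.

Initialize: freq = {}
Initialize: nums = [4, 1, 5, 4, 2, 4, 3, 3]
Entering loop: for v in nums:

After execution: freq = {4: 3, 1: 1, 5: 1, 2: 1, 3: 2}
{4: 3, 1: 1, 5: 1, 2: 1, 3: 2}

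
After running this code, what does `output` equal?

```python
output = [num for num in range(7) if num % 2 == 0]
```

Let's trace through this code step by step.

Initialize: output = [num for num in range(7) if num % 2 == 0]

After execution: output = [0, 2, 4, 6]
[0, 2, 4, 6]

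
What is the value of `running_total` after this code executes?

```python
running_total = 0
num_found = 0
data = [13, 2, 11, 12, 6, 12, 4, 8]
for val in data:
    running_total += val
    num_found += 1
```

Let's trace through this code step by step.

Initialize: running_total = 0
Initialize: num_found = 0
Initialize: data = [13, 2, 11, 12, 6, 12, 4, 8]
Entering loop: for val in data:

After execution: running_total = 68
68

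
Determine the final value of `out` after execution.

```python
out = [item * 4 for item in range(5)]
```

Let's trace through this code step by step.

Initialize: out = [item * 4 for item in range(5)]

After execution: out = [0, 4, 8, 12, 16]
[0, 4, 8, 12, 16]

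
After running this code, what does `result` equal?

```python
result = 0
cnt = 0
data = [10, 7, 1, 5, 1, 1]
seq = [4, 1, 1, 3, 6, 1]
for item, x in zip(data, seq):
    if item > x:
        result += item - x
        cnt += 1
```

Let's trace through this code step by step.

Initialize: result = 0
Initialize: cnt = 0
Initialize: data = [10, 7, 1, 5, 1, 1]
Initialize: seq = [4, 1, 1, 3, 6, 1]
Entering loop: for item, x in zip(data, seq):

After execution: result = 14
14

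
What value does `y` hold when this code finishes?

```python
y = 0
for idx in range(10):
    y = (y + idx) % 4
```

Let's trace through this code step by step.

Initialize: y = 0
Entering loop: for idx in range(10):

After execution: y = 1
1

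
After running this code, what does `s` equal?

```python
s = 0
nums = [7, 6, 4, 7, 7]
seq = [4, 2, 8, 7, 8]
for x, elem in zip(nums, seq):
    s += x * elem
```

Let's trace through this code step by step.

Initialize: s = 0
Initialize: nums = [7, 6, 4, 7, 7]
Initialize: seq = [4, 2, 8, 7, 8]
Entering loop: for x, elem in zip(nums, seq):

After execution: s = 177
177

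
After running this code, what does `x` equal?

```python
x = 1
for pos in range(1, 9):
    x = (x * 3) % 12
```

Let's trace through this code step by step.

Initialize: x = 1
Entering loop: for pos in range(1, 9):

After execution: x = 9
9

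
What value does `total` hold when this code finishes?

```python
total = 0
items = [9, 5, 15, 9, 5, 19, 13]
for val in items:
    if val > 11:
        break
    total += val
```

Let's trace through this code step by step.

Initialize: total = 0
Initialize: items = [9, 5, 15, 9, 5, 19, 13]
Entering loop: for val in items:

After execution: total = 14
14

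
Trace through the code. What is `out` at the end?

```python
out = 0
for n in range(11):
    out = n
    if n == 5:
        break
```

Let's trace through this code step by step.

Initialize: out = 0
Entering loop: for n in range(11):

After execution: out = 5
5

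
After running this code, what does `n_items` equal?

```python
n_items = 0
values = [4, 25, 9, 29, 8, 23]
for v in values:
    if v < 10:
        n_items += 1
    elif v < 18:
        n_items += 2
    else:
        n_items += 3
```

Let's trace through this code step by step.

Initialize: n_items = 0
Initialize: values = [4, 25, 9, 29, 8, 23]
Entering loop: for v in values:

After execution: n_items = 12
12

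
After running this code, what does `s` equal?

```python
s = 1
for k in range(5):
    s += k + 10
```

Let's trace through this code step by step.

Initialize: s = 1
Entering loop: for k in range(5):

After execution: s = 61
61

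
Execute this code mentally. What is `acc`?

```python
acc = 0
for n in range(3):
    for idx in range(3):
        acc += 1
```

Let's trace through this code step by step.

Initialize: acc = 0
Entering loop: for n in range(3):

After execution: acc = 9
9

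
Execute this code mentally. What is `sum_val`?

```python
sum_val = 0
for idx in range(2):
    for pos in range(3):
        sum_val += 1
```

Let's trace through this code step by step.

Initialize: sum_val = 0
Entering loop: for idx in range(2):

After execution: sum_val = 6
6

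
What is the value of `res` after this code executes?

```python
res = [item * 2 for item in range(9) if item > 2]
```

Let's trace through this code step by step.

Initialize: res = [item * 2 for item in range(9) if item > 2]

After execution: res = [6, 8, 10, 12, 14, 16]
[6, 8, 10, 12, 14, 16]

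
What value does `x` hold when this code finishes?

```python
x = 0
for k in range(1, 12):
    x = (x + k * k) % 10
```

Let's trace through this code step by step.

Initialize: x = 0
Entering loop: for k in range(1, 12):

After execution: x = 6
6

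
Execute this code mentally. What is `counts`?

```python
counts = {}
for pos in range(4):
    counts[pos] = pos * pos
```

Let's trace through this code step by step.

Initialize: counts = {}
Entering loop: for pos in range(4):

After execution: counts = {0: 0, 1: 1, 2: 4, 3: 9}
{0: 0, 1: 1, 2: 4, 3: 9}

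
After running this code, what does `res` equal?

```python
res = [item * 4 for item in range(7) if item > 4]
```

Let's trace through this code step by step.

Initialize: res = [item * 4 for item in range(7) if item > 4]

After execution: res = [20, 24]
[20, 24]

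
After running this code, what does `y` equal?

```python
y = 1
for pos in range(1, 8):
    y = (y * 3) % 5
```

Let's trace through this code step by step.

Initialize: y = 1
Entering loop: for pos in range(1, 8):

After execution: y = 2
2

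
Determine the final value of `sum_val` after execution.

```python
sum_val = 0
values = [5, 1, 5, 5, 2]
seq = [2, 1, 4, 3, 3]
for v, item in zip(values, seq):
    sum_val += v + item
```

Let's trace through this code step by step.

Initialize: sum_val = 0
Initialize: values = [5, 1, 5, 5, 2]
Initialize: seq = [2, 1, 4, 3, 3]
Entering loop: for v, item in zip(values, seq):

After execution: sum_val = 31
31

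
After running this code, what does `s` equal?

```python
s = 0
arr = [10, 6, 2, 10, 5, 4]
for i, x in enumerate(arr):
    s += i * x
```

Let's trace through this code step by step.

Initialize: s = 0
Initialize: arr = [10, 6, 2, 10, 5, 4]
Entering loop: for i, x in enumerate(arr):

After execution: s = 80
80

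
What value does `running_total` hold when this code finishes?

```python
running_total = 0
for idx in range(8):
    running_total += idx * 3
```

Let's trace through this code step by step.

Initialize: running_total = 0
Entering loop: for idx in range(8):

After execution: running_total = 84
84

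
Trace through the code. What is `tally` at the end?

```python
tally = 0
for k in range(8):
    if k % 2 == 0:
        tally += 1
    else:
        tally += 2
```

Let's trace through this code step by step.

Initialize: tally = 0
Entering loop: for k in range(8):

After execution: tally = 12
12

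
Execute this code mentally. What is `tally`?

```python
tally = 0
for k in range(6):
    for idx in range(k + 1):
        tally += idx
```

Let's trace through this code step by step.

Initialize: tally = 0
Entering loop: for k in range(6):

After execution: tally = 35
35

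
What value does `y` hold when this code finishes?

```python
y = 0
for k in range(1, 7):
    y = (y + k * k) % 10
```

Let's trace through this code step by step.

Initialize: y = 0
Entering loop: for k in range(1, 7):

After execution: y = 1
1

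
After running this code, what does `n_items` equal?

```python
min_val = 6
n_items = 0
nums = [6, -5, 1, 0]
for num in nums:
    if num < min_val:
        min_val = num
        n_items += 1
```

Let's trace through this code step by step.

Initialize: min_val = 6
Initialize: n_items = 0
Initialize: nums = [6, -5, 1, 0]
Entering loop: for num in nums:

After execution: n_items = 1
1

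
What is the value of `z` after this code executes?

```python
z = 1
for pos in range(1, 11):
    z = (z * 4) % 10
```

Let's trace through this code step by step.

Initialize: z = 1
Entering loop: for pos in range(1, 11):

After execution: z = 6
6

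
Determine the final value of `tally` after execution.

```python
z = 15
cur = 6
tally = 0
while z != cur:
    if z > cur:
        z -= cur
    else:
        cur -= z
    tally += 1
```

Let's trace through this code step by step.

Initialize: z = 15
Initialize: cur = 6
Initialize: tally = 0
Entering loop: while z != cur:

After execution: tally = 3
3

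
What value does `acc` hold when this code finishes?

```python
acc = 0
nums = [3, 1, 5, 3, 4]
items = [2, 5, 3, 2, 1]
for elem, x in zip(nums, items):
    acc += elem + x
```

Let's trace through this code step by step.

Initialize: acc = 0
Initialize: nums = [3, 1, 5, 3, 4]
Initialize: items = [2, 5, 3, 2, 1]
Entering loop: for elem, x in zip(nums, items):

After execution: acc = 29
29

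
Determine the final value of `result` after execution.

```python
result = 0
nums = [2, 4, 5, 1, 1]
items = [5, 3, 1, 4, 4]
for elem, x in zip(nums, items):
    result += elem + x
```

Let's trace through this code step by step.

Initialize: result = 0
Initialize: nums = [2, 4, 5, 1, 1]
Initialize: items = [5, 3, 1, 4, 4]
Entering loop: for elem, x in zip(nums, items):

After execution: result = 30
30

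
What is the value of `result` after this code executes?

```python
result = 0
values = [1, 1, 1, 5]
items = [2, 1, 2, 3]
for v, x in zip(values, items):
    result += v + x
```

Let's trace through this code step by step.

Initialize: result = 0
Initialize: values = [1, 1, 1, 5]
Initialize: items = [2, 1, 2, 3]
Entering loop: for v, x in zip(values, items):

After execution: result = 16
16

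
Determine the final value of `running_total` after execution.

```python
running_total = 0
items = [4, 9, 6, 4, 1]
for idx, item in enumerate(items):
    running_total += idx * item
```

Let's trace through this code step by step.

Initialize: running_total = 0
Initialize: items = [4, 9, 6, 4, 1]
Entering loop: for idx, item in enumerate(items):

After execution: running_total = 37
37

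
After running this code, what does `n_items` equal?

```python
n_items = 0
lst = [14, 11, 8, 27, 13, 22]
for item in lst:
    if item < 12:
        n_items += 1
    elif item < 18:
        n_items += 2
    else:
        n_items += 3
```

Let's trace through this code step by step.

Initialize: n_items = 0
Initialize: lst = [14, 11, 8, 27, 13, 22]
Entering loop: for item in lst:

After execution: n_items = 12
12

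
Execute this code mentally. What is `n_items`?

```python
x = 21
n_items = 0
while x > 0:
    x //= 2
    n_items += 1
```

Let's trace through this code step by step.

Initialize: x = 21
Initialize: n_items = 0
Entering loop: while x > 0:

After execution: n_items = 5
5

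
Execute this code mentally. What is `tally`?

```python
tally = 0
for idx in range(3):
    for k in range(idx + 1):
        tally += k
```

Let's trace through this code step by step.

Initialize: tally = 0
Entering loop: for idx in range(3):

After execution: tally = 4
4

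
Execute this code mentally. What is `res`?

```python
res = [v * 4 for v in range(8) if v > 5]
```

Let's trace through this code step by step.

Initialize: res = [v * 4 for v in range(8) if v > 5]

After execution: res = [24, 28]
[24, 28]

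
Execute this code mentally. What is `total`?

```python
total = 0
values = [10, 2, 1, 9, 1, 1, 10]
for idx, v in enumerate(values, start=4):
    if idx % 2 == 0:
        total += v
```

Let's trace through this code step by step.

Initialize: total = 0
Initialize: values = [10, 2, 1, 9, 1, 1, 10]
Entering loop: for idx, v in enumerate(values, start=4):

After execution: total = 22
22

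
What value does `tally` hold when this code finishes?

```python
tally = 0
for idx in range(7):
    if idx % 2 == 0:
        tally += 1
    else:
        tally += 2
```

Let's trace through this code step by step.

Initialize: tally = 0
Entering loop: for idx in range(7):

After execution: tally = 10
10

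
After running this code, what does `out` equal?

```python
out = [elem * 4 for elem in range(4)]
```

Let's trace through this code step by step.

Initialize: out = [elem * 4 for elem in range(4)]

After execution: out = [0, 4, 8, 12]
[0, 4, 8, 12]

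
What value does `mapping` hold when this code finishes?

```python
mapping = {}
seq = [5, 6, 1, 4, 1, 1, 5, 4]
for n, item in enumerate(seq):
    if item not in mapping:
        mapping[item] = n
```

Let's trace through this code step by step.

Initialize: mapping = {}
Initialize: seq = [5, 6, 1, 4, 1, 1, 5, 4]
Entering loop: for n, item in enumerate(seq):

After execution: mapping = {5: 0, 6: 1, 1: 2, 4: 3}
{5: 0, 6: 1, 1: 2, 4: 3}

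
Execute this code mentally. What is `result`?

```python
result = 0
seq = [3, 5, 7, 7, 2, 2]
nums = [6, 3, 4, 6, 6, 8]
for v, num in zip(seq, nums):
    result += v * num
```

Let's trace through this code step by step.

Initialize: result = 0
Initialize: seq = [3, 5, 7, 7, 2, 2]
Initialize: nums = [6, 3, 4, 6, 6, 8]
Entering loop: for v, num in zip(seq, nums):

After execution: result = 131
131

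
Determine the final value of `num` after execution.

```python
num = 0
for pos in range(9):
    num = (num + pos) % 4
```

Let's trace through this code step by step.

Initialize: num = 0
Entering loop: for pos in range(9):

After execution: num = 0
0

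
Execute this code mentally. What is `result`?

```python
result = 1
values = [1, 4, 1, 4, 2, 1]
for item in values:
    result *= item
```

Let's trace through this code step by step.

Initialize: result = 1
Initialize: values = [1, 4, 1, 4, 2, 1]
Entering loop: for item in values:

After execution: result = 32
32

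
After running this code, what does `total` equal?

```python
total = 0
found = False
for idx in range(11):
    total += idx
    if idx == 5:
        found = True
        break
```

Let's trace through this code step by step.

Initialize: total = 0
Initialize: found = False
Entering loop: for idx in range(11):

After execution: total = 15
15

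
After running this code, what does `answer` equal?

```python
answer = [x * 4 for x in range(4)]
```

Let's trace through this code step by step.

Initialize: answer = [x * 4 for x in range(4)]

After execution: answer = [0, 4, 8, 12]
[0, 4, 8, 12]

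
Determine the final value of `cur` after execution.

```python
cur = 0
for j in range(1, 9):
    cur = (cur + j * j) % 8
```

Let's trace through this code step by step.

Initialize: cur = 0
Entering loop: for j in range(1, 9):

After execution: cur = 4
4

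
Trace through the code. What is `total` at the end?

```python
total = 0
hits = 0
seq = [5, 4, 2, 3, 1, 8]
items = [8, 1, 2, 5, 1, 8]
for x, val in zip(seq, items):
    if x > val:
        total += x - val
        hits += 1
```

Let's trace through this code step by step.

Initialize: total = 0
Initialize: hits = 0
Initialize: seq = [5, 4, 2, 3, 1, 8]
Initialize: items = [8, 1, 2, 5, 1, 8]
Entering loop: for x, val in zip(seq, items):

After execution: total = 3
3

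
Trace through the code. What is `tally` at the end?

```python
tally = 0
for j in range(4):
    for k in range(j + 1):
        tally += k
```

Let's trace through this code step by step.

Initialize: tally = 0
Entering loop: for j in range(4):

After execution: tally = 10
10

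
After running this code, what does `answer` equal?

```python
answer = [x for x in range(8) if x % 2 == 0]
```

Let's trace through this code step by step.

Initialize: answer = [x for x in range(8) if x % 2 == 0]

After execution: answer = [0, 2, 4, 6]
[0, 2, 4, 6]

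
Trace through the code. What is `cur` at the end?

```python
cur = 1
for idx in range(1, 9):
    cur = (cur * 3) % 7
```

Let's trace through this code step by step.

Initialize: cur = 1
Entering loop: for idx in range(1, 9):

After execution: cur = 2
2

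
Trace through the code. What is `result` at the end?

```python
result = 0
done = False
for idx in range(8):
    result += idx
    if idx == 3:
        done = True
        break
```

Let's trace through this code step by step.

Initialize: result = 0
Initialize: done = False
Entering loop: for idx in range(8):

After execution: result = 6
6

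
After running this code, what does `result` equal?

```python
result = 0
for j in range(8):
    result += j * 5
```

Let's trace through this code step by step.

Initialize: result = 0
Entering loop: for j in range(8):

After execution: result = 140
140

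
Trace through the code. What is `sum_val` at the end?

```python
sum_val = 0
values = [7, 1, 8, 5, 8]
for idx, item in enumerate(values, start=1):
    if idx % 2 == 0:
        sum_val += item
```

Let's trace through this code step by step.

Initialize: sum_val = 0
Initialize: values = [7, 1, 8, 5, 8]
Entering loop: for idx, item in enumerate(values, start=1):

After execution: sum_val = 6
6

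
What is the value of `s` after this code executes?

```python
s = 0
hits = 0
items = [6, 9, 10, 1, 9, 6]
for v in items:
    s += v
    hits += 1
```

Let's trace through this code step by step.

Initialize: s = 0
Initialize: hits = 0
Initialize: items = [6, 9, 10, 1, 9, 6]
Entering loop: for v in items:

After execution: s = 41
41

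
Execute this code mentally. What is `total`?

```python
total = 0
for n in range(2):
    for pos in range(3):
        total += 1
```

Let's trace through this code step by step.

Initialize: total = 0
Entering loop: for n in range(2):

After execution: total = 6
6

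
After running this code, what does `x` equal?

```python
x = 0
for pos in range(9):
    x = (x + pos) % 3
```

Let's trace through this code step by step.

Initialize: x = 0
Entering loop: for pos in range(9):

After execution: x = 0
0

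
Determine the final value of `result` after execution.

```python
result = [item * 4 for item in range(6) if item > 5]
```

Let's trace through this code step by step.

Initialize: result = [item * 4 for item in range(6) if item > 5]

After execution: result = []
[]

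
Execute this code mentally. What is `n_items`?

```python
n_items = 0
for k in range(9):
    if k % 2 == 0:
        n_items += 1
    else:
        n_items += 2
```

Let's trace through this code step by step.

Initialize: n_items = 0
Entering loop: for k in range(9):

After execution: n_items = 13
13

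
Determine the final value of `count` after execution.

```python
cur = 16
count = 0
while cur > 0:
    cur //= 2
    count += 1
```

Let's trace through this code step by step.

Initialize: cur = 16
Initialize: count = 0
Entering loop: while cur > 0:

After execution: count = 5
5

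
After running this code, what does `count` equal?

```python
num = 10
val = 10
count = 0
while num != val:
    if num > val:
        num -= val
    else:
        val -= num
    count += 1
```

Let's trace through this code step by step.

Initialize: num = 10
Initialize: val = 10
Initialize: count = 0
Entering loop: while num != val:

After execution: count = 0
0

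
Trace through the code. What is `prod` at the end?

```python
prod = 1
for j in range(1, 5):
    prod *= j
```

Let's trace through this code step by step.

Initialize: prod = 1
Entering loop: for j in range(1, 5):

After execution: prod = 24
24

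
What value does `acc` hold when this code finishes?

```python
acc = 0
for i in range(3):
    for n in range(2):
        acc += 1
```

Let's trace through this code step by step.

Initialize: acc = 0
Entering loop: for i in range(3):

After execution: acc = 6
6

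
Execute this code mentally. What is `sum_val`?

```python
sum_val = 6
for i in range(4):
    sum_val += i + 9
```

Let's trace through this code step by step.

Initialize: sum_val = 6
Entering loop: for i in range(4):

After execution: sum_val = 48
48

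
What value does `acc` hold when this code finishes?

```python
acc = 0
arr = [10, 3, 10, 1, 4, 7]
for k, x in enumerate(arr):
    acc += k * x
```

Let's trace through this code step by step.

Initialize: acc = 0
Initialize: arr = [10, 3, 10, 1, 4, 7]
Entering loop: for k, x in enumerate(arr):

After execution: acc = 77
77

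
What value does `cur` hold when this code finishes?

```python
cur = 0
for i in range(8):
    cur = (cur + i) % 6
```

Let's trace through this code step by step.

Initialize: cur = 0
Entering loop: for i in range(8):

After execution: cur = 4
4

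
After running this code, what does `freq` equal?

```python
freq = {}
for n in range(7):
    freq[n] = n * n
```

Let's trace through this code step by step.

Initialize: freq = {}
Entering loop: for n in range(7):

After execution: freq = {0: 0, 1: 1, 2: 4, 3: 9, 4: 16, 5: 25, 6: 36}
{0: 0, 1: 1, 2: 4, 3: 9, 4: 16, 5: 25, 6: 36}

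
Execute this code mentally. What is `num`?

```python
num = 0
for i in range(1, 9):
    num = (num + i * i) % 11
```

Let's trace through this code step by step.

Initialize: num = 0
Entering loop: for i in range(1, 9):

After execution: num = 6
6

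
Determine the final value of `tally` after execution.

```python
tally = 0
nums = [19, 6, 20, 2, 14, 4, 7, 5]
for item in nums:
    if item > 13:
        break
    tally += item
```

Let's trace through this code step by step.

Initialize: tally = 0
Initialize: nums = [19, 6, 20, 2, 14, 4, 7, 5]
Entering loop: for item in nums:

After execution: tally = 0
0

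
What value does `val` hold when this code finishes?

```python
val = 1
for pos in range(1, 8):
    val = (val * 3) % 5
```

Let's trace through this code step by step.

Initialize: val = 1
Entering loop: for pos in range(1, 8):

After execution: val = 2
2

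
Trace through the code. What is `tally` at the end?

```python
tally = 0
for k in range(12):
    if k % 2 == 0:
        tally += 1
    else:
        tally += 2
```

Let's trace through this code step by step.

Initialize: tally = 0
Entering loop: for k in range(12):

After execution: tally = 18
18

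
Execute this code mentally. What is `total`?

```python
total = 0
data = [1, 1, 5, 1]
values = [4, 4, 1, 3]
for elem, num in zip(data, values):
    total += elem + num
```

Let's trace through this code step by step.

Initialize: total = 0
Initialize: data = [1, 1, 5, 1]
Initialize: values = [4, 4, 1, 3]
Entering loop: for elem, num in zip(data, values):

After execution: total = 20
20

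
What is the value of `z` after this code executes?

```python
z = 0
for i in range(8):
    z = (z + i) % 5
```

Let's trace through this code step by step.

Initialize: z = 0
Entering loop: for i in range(8):

After execution: z = 3
3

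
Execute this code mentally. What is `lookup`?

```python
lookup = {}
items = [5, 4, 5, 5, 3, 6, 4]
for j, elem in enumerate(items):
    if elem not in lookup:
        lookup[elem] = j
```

Let's trace through this code step by step.

Initialize: lookup = {}
Initialize: items = [5, 4, 5, 5, 3, 6, 4]
Entering loop: for j, elem in enumerate(items):

After execution: lookup = {5: 0, 4: 1, 3: 4, 6: 5}
{5: 0, 4: 1, 3: 4, 6: 5}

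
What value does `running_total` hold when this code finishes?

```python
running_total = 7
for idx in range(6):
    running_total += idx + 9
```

Let's trace through this code step by step.

Initialize: running_total = 7
Entering loop: for idx in range(6):

After execution: running_total = 76
76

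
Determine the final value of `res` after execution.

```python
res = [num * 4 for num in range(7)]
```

Let's trace through this code step by step.

Initialize: res = [num * 4 for num in range(7)]

After execution: res = [0, 4, 8, 12, 16, 20, 24]
[0, 4, 8, 12, 16, 20, 24]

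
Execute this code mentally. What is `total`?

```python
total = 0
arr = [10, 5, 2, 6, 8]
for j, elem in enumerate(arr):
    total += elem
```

Let's trace through this code step by step.

Initialize: total = 0
Initialize: arr = [10, 5, 2, 6, 8]
Entering loop: for j, elem in enumerate(arr):

After execution: total = 31
31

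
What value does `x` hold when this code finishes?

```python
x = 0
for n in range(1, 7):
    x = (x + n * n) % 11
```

Let's trace through this code step by step.

Initialize: x = 0
Entering loop: for n in range(1, 7):

After execution: x = 3
3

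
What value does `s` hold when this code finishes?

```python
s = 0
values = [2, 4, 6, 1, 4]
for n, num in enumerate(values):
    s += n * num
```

Let's trace through this code step by step.

Initialize: s = 0
Initialize: values = [2, 4, 6, 1, 4]
Entering loop: for n, num in enumerate(values):

After execution: s = 35
35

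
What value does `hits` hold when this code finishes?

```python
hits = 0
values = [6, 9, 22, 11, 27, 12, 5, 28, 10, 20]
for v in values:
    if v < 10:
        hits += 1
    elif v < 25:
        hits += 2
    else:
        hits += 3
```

Let's trace through this code step by step.

Initialize: hits = 0
Initialize: values = [6, 9, 22, 11, 27, 12, 5, 28, 10, 20]
Entering loop: for v in values:

After execution: hits = 19
19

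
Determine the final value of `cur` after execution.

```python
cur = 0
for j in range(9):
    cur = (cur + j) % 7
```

Let's trace through this code step by step.

Initialize: cur = 0
Entering loop: for j in range(9):

After execution: cur = 1
1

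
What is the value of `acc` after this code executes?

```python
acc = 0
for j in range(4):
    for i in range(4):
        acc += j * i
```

Let's trace through this code step by step.

Initialize: acc = 0
Entering loop: for j in range(4):

After execution: acc = 36
36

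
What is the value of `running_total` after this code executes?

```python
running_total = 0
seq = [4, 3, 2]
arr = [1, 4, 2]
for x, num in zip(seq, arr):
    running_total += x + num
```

Let's trace through this code step by step.

Initialize: running_total = 0
Initialize: seq = [4, 3, 2]
Initialize: arr = [1, 4, 2]
Entering loop: for x, num in zip(seq, arr):

After execution: running_total = 16
16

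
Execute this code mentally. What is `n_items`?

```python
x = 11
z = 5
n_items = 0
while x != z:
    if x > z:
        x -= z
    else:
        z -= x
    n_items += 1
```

Let's trace through this code step by step.

Initialize: x = 11
Initialize: z = 5
Initialize: n_items = 0
Entering loop: while x != z:

After execution: n_items = 6
6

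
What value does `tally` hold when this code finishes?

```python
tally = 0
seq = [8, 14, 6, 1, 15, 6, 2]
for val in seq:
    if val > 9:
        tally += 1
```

Let's trace through this code step by step.

Initialize: tally = 0
Initialize: seq = [8, 14, 6, 1, 15, 6, 2]
Entering loop: for val in seq:

After execution: tally = 2
2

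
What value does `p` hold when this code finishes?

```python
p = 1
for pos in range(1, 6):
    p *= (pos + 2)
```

Let's trace through this code step by step.

Initialize: p = 1
Entering loop: for pos in range(1, 6):

After execution: p = 2520
2520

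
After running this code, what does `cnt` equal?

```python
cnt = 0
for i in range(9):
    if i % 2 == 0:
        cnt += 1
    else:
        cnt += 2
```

Let's trace through this code step by step.

Initialize: cnt = 0
Entering loop: for i in range(9):

After execution: cnt = 13
13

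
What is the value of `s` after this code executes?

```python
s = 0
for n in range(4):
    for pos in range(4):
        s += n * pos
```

Let's trace through this code step by step.

Initialize: s = 0
Entering loop: for n in range(4):

After execution: s = 36
36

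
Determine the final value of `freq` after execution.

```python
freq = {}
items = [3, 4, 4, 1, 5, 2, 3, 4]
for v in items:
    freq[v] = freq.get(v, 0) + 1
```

Let's trace through this code step by step.

Initialize: freq = {}
Initialize: items = [3, 4, 4, 1, 5, 2, 3, 4]
Entering loop: for v in items:

After execution: freq = {3: 2, 4: 3, 1: 1, 5: 1, 2: 1}
{3: 2, 4: 3, 1: 1, 5: 1, 2: 1}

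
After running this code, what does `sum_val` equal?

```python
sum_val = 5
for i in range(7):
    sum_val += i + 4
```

Let's trace through this code step by step.

Initialize: sum_val = 5
Entering loop: for i in range(7):

After execution: sum_val = 54
54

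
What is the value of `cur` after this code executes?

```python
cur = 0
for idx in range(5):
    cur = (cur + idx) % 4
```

Let's trace through this code step by step.

Initialize: cur = 0
Entering loop: for idx in range(5):

After execution: cur = 2
2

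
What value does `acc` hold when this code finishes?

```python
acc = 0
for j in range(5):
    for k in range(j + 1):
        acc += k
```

Let's trace through this code step by step.

Initialize: acc = 0
Entering loop: for j in range(5):

After execution: acc = 20
20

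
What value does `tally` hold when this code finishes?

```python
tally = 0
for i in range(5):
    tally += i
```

Let's trace through this code step by step.

Initialize: tally = 0
Entering loop: for i in range(5):

After execution: tally = 10
10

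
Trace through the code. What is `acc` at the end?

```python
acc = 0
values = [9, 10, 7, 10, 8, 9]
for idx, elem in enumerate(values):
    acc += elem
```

Let's trace through this code step by step.

Initialize: acc = 0
Initialize: values = [9, 10, 7, 10, 8, 9]
Entering loop: for idx, elem in enumerate(values):

After execution: acc = 53
53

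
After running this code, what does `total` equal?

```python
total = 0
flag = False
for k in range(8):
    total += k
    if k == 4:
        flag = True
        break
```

Let's trace through this code step by step.

Initialize: total = 0
Initialize: flag = False
Entering loop: for k in range(8):

After execution: total = 10
10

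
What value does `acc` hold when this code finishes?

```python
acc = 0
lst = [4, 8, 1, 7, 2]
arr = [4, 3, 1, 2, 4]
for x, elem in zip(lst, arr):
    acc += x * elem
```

Let's trace through this code step by step.

Initialize: acc = 0
Initialize: lst = [4, 8, 1, 7, 2]
Initialize: arr = [4, 3, 1, 2, 4]
Entering loop: for x, elem in zip(lst, arr):

After execution: acc = 63
63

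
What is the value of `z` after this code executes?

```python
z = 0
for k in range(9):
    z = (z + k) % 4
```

Let's trace through this code step by step.

Initialize: z = 0
Entering loop: for k in range(9):

After execution: z = 0
0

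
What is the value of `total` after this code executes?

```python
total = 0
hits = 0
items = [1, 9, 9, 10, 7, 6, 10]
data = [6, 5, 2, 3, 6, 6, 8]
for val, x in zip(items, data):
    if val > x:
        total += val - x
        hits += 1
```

Let's trace through this code step by step.

Initialize: total = 0
Initialize: hits = 0
Initialize: items = [1, 9, 9, 10, 7, 6, 10]
Initialize: data = [6, 5, 2, 3, 6, 6, 8]
Entering loop: for val, x in zip(items, data):

After execution: total = 21
21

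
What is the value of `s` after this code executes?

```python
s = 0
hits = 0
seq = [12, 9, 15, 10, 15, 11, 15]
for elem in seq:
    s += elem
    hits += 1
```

Let's trace through this code step by step.

Initialize: s = 0
Initialize: hits = 0
Initialize: seq = [12, 9, 15, 10, 15, 11, 15]
Entering loop: for elem in seq:

After execution: s = 87
87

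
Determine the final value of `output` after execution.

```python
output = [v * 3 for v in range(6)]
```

Let's trace through this code step by step.

Initialize: output = [v * 3 for v in range(6)]

After execution: output = [0, 3, 6, 9, 12, 15]
[0, 3, 6, 9, 12, 15]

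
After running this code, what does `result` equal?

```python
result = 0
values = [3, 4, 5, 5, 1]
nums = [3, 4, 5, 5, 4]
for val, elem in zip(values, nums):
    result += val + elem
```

Let's trace through this code step by step.

Initialize: result = 0
Initialize: values = [3, 4, 5, 5, 1]
Initialize: nums = [3, 4, 5, 5, 4]
Entering loop: for val, elem in zip(values, nums):

After execution: result = 39
39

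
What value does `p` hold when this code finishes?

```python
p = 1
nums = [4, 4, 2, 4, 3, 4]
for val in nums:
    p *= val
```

Let's trace through this code step by step.

Initialize: p = 1
Initialize: nums = [4, 4, 2, 4, 3, 4]
Entering loop: for val in nums:

After execution: p = 1536
1536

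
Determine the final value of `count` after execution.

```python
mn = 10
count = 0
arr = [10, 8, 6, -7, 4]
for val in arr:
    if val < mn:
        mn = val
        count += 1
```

Let's trace through this code step by step.

Initialize: mn = 10
Initialize: count = 0
Initialize: arr = [10, 8, 6, -7, 4]
Entering loop: for val in arr:

After execution: count = 3
3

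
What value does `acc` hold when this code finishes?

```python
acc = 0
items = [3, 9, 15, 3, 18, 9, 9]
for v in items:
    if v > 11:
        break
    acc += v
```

Let's trace through this code step by step.

Initialize: acc = 0
Initialize: items = [3, 9, 15, 3, 18, 9, 9]
Entering loop: for v in items:

After execution: acc = 12
12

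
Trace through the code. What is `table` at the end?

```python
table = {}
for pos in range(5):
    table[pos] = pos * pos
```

Let's trace through this code step by step.

Initialize: table = {}
Entering loop: for pos in range(5):

After execution: table = {0: 0, 1: 1, 2: 4, 3: 9, 4: 16}
{0: 0, 1: 1, 2: 4, 3: 9, 4: 16}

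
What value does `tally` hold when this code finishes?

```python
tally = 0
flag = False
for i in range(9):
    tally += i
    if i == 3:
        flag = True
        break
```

Let's trace through this code step by step.

Initialize: tally = 0
Initialize: flag = False
Entering loop: for i in range(9):

After execution: tally = 6
6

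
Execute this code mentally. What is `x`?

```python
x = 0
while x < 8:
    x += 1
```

Let's trace through this code step by step.

Initialize: x = 0
Entering loop: while x < 8:

After execution: x = 8
8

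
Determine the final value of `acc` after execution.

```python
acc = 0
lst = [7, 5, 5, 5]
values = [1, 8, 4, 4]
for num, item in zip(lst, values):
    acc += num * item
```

Let's trace through this code step by step.

Initialize: acc = 0
Initialize: lst = [7, 5, 5, 5]
Initialize: values = [1, 8, 4, 4]
Entering loop: for num, item in zip(lst, values):

After execution: acc = 87
87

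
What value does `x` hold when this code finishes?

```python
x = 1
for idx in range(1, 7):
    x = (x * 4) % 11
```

Let's trace through this code step by step.

Initialize: x = 1
Entering loop: for idx in range(1, 7):

After execution: x = 4
4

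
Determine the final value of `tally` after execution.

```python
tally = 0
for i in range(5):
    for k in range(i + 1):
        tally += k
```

Let's trace through this code step by step.

Initialize: tally = 0
Entering loop: for i in range(5):

After execution: tally = 20
20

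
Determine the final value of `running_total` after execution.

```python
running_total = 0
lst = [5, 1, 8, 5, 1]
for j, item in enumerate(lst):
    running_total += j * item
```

Let's trace through this code step by step.

Initialize: running_total = 0
Initialize: lst = [5, 1, 8, 5, 1]
Entering loop: for j, item in enumerate(lst):

After execution: running_total = 36
36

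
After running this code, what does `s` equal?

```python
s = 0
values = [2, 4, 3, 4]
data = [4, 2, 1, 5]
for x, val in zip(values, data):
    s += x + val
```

Let's trace through this code step by step.

Initialize: s = 0
Initialize: values = [2, 4, 3, 4]
Initialize: data = [4, 2, 1, 5]
Entering loop: for x, val in zip(values, data):

After execution: s = 25
25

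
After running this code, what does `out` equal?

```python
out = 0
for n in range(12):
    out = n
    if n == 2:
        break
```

Let's trace through this code step by step.

Initialize: out = 0
Entering loop: for n in range(12):

After execution: out = 2
2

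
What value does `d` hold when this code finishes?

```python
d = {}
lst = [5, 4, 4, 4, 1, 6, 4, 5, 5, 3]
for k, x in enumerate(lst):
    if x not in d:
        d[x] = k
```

Let's trace through this code step by step.

Initialize: d = {}
Initialize: lst = [5, 4, 4, 4, 1, 6, 4, 5, 5, 3]
Entering loop: for k, x in enumerate(lst):

After execution: d = {5: 0, 4: 1, 1: 4, 6: 5, 3: 9}
{5: 0, 4: 1, 1: 4, 6: 5, 3: 9}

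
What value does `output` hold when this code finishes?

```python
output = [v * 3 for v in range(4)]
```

Let's trace through this code step by step.

Initialize: output = [v * 3 for v in range(4)]

After execution: output = [0, 3, 6, 9]
[0, 3, 6, 9]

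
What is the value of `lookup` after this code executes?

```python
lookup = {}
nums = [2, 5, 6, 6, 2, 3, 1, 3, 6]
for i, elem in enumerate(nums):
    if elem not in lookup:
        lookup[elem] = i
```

Let's trace through this code step by step.

Initialize: lookup = {}
Initialize: nums = [2, 5, 6, 6, 2, 3, 1, 3, 6]
Entering loop: for i, elem in enumerate(nums):

After execution: lookup = {2: 0, 5: 1, 6: 2, 3: 5, 1: 6}
{2: 0, 5: 1, 6: 2, 3: 5, 1: 6}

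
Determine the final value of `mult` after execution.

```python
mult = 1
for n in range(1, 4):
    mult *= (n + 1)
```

Let's trace through this code step by step.

Initialize: mult = 1
Entering loop: for n in range(1, 4):

After execution: mult = 24
24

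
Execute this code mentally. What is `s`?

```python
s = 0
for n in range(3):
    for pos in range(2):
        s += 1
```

Let's trace through this code step by step.

Initialize: s = 0
Entering loop: for n in range(3):

After execution: s = 6
6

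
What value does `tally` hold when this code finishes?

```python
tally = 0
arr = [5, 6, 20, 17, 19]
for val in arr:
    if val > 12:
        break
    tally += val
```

Let's trace through this code step by step.

Initialize: tally = 0
Initialize: arr = [5, 6, 20, 17, 19]
Entering loop: for val in arr:

After execution: tally = 11
11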